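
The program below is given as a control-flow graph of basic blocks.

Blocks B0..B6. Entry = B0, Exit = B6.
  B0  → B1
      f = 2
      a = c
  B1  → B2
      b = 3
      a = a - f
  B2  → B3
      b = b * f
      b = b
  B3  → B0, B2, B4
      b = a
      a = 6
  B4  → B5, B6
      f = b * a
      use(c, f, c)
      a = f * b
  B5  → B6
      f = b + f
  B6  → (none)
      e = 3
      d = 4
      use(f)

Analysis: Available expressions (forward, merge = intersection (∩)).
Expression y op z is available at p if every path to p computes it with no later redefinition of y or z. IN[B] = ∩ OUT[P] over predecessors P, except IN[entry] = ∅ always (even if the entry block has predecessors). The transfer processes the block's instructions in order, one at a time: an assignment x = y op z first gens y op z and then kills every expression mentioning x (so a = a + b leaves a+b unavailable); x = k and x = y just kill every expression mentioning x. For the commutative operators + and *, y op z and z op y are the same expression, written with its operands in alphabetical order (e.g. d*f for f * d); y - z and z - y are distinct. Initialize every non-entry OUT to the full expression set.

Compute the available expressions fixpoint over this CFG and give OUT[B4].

Per-block solution:
  B0:   IN={}   OUT={}
  B1:   IN={}   OUT={}
  B2:   IN={}   OUT={}
  B3:   IN={}   OUT={}
  B4:   IN={}   OUT={b*f}
  B5:   IN={b*f}   OUT={}
  B6:   IN={}   OUT={}

Merge at B4: IN[B4] = OUT[B3] = {}
Applying B4's transfer function to that IN value gives OUT[B4] (row B4 above).

Answer: {b*f}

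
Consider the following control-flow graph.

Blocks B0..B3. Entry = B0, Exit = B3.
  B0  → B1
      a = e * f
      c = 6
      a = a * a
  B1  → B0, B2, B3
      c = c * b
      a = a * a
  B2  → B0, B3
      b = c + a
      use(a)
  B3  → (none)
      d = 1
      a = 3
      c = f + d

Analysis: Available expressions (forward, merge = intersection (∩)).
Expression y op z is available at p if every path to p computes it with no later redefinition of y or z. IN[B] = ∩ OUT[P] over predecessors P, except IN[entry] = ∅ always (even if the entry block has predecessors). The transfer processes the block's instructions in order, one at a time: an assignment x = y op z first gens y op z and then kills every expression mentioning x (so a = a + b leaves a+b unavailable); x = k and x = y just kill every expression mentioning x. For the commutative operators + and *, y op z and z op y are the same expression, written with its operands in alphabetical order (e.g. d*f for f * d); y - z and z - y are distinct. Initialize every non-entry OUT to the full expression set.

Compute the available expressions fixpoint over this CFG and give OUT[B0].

Converged values:
  B0: | IN={} | OUT={e*f}
  B1: | IN={e*f} | OUT={e*f}
  B2: | IN={e*f} | OUT={a+c, e*f}
  B3: | IN={e*f} | OUT={d+f, e*f}

Merge at B0 (entry node, so the boundary value {} is joined with the incoming edge(s)): IN[B0] = {} ∩ OUT[B1] ∩ OUT[B2] = {}
Applying B0's transfer function to that IN value gives OUT[B0] (row B0 above).

Answer: {e*f}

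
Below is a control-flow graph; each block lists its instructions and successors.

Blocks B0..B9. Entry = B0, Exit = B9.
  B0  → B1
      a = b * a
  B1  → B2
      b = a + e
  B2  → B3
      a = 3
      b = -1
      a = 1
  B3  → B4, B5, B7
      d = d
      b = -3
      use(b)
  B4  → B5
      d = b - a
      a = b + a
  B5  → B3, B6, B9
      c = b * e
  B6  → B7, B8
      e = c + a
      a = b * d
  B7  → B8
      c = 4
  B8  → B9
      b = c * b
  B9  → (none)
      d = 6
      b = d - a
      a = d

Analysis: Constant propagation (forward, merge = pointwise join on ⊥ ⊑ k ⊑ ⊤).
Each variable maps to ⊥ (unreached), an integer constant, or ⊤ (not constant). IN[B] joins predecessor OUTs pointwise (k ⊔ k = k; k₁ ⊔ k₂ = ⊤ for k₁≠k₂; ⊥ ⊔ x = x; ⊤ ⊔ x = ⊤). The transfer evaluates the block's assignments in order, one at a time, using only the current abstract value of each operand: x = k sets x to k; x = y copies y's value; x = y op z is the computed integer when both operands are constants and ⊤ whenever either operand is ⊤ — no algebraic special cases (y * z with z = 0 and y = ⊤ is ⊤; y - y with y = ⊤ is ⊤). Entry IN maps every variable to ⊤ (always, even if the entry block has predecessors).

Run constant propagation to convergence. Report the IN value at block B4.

Answer: {a: ⊤, b: -3, c: ⊤, d: ⊤, e: ⊤, f: ⊤}

Derivation:
Per-block solution:
  B0: | IN=(all ⊤) | OUT=(all ⊤)
  B1: | IN=(all ⊤) | OUT=(all ⊤)
  B2: | IN=(all ⊤) | OUT={a:1, b:-1; rest ⊤}
  B3: | IN=(all ⊤) | OUT={b:-3; rest ⊤}
  B4: | IN={b:-3; rest ⊤} | OUT={b:-3; rest ⊤}
  B5: | IN={b:-3; rest ⊤} | OUT={b:-3; rest ⊤}
  B6: | IN={b:-3; rest ⊤} | OUT={b:-3; rest ⊤}
  B7: | IN={b:-3; rest ⊤} | OUT={b:-3, c:4; rest ⊤}
  B8: | IN={b:-3; rest ⊤} | OUT=(all ⊤)
  B9: | IN=(all ⊤) | OUT={a:6, d:6; rest ⊤}

Merge at B4: IN[B4] = OUT[B3] = {a: ⊤, b: -3, c: ⊤, d: ⊤, e: ⊤, f: ⊤}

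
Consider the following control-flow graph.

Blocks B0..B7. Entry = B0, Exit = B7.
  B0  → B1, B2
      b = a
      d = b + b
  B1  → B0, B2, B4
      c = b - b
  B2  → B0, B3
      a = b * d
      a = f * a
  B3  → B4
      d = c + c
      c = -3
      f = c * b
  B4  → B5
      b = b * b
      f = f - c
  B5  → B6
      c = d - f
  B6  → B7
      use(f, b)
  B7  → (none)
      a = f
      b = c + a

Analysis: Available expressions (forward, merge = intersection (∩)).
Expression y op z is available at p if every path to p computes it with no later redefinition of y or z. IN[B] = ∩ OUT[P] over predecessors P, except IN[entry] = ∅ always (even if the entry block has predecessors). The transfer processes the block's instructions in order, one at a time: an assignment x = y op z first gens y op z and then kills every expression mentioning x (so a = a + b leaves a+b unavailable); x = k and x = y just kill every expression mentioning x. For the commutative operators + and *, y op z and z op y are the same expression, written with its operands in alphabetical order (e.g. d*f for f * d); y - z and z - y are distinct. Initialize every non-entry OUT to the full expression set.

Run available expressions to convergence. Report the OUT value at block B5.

Answer: {d-f}

Trace:
Converged values:
  B0:   IN={}   OUT={b+b}
  B1:   IN={b+b}   OUT={b+b, b-b}
  B2:   IN={b+b}   OUT={b*d, b+b}
  B3:   IN={b*d, b+b}   OUT={b*c, b+b}
  B4:   IN={b+b}   OUT={}
  B5:   IN={}   OUT={d-f}
  B6:   IN={d-f}   OUT={d-f}
  B7:   IN={d-f}   OUT={a+c, d-f}

Merge at B5: IN[B5] = OUT[B4] = {}
Applying B5's transfer function to that IN value gives OUT[B5] (row B5 above).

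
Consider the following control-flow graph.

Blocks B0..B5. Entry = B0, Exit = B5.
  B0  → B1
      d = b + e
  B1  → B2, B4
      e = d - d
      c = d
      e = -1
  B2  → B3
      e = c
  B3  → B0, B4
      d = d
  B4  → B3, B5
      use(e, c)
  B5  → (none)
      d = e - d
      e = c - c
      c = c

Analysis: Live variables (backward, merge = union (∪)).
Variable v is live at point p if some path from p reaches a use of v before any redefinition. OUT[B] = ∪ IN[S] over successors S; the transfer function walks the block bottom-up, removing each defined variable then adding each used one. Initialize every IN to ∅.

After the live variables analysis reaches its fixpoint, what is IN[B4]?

Converged values:
  B0: | IN={b, e} | OUT={b, d}
  B1: | IN={b, d} | OUT={b, c, d, e}
  B2: | IN={b, c, d} | OUT={b, c, d, e}
  B3: | IN={b, c, d, e} | OUT={b, c, d, e}
  B4: | IN={b, c, d, e} | OUT={b, c, d, e}
  B5: | IN={c, d, e} | OUT={}

Merge at B4: OUT[B4] = IN[B3] ⊔ IN[B5] = {b, c, d, e}
Applying B4's transfer function to that OUT value gives IN[B4] (row B4 above).

Answer: {b, c, d, e}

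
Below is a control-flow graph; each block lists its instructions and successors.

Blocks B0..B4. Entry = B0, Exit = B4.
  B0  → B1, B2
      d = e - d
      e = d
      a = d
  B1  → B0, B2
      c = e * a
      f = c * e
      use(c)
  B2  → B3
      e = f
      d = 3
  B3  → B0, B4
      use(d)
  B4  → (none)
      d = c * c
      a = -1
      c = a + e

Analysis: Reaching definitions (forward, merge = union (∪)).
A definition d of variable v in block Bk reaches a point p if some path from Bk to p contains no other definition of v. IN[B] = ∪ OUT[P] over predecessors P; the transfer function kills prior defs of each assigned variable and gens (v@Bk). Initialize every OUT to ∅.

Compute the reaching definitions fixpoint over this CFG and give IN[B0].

Answer: {a@B0, c@B1, d@B0, d@B2, e@B0, e@B2, f@B1}

Working:
Per-block solution:
  B0:   IN={a@B0, c@B1, d@B0, d@B2, e@B0, e@B2, f@B1}   OUT={a@B0, c@B1, d@B0, e@B0, f@B1}
  B1:   IN={a@B0, c@B1, d@B0, e@B0, f@B1}   OUT={a@B0, c@B1, d@B0, e@B0, f@B1}
  B2:   IN={a@B0, c@B1, d@B0, e@B0, f@B1}   OUT={a@B0, c@B1, d@B2, e@B2, f@B1}
  B3:   IN={a@B0, c@B1, d@B2, e@B2, f@B1}   OUT={a@B0, c@B1, d@B2, e@B2, f@B1}
  B4:   IN={a@B0, c@B1, d@B2, e@B2, f@B1}   OUT={a@B4, c@B4, d@B4, e@B2, f@B1}

Merge at B0 (entry node, so the boundary value {} is joined with the incoming edge(s)): IN[B0] = {} ⊔ OUT[B1] ⊔ OUT[B3] = {a@B0, c@B1, d@B0, d@B2, e@B0, e@B2, f@B1}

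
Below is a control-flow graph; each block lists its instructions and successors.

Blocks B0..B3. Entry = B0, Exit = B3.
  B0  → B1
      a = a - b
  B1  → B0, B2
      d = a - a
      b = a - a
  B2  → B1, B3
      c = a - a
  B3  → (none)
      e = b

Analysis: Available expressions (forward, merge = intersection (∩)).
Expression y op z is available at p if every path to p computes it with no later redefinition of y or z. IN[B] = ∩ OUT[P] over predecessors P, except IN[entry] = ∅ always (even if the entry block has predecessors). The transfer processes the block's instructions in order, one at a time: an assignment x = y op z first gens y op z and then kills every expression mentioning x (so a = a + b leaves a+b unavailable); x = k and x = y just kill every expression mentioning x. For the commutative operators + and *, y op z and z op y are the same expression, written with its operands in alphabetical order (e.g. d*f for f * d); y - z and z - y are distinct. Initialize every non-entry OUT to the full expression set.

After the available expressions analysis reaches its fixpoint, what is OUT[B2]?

Answer: {a-a}

Trace:
Converged values:
  B0:  IN={}  OUT={}
  B1:  IN={}  OUT={a-a}
  B2:  IN={a-a}  OUT={a-a}
  B3:  IN={a-a}  OUT={a-a}

Merge at B2: IN[B2] = OUT[B1] = {a-a}
Applying B2's transfer function to that IN value gives OUT[B2] (row B2 above).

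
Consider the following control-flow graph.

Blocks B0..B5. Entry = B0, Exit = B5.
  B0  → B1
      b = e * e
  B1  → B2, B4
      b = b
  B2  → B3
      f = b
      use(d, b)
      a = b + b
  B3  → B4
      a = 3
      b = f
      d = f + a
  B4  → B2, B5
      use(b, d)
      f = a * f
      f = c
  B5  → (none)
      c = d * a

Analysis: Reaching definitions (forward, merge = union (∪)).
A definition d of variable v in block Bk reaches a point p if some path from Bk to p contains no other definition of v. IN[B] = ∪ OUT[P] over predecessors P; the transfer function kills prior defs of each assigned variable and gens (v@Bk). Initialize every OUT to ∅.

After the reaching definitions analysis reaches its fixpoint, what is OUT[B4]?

Answer: {a@B3, b@B1, b@B3, d@B3, f@B4}

Trace:
Converged values:
  B0:  IN={}  OUT={b@B0}
  B1:  IN={b@B0}  OUT={b@B1}
  B2:  IN={a@B3, b@B1, b@B3, d@B3, f@B4}  OUT={a@B2, b@B1, b@B3, d@B3, f@B2}
  B3:  IN={a@B2, b@B1, b@B3, d@B3, f@B2}  OUT={a@B3, b@B3, d@B3, f@B2}
  B4:  IN={a@B3, b@B1, b@B3, d@B3, f@B2}  OUT={a@B3, b@B1, b@B3, d@B3, f@B4}
  B5:  IN={a@B3, b@B1, b@B3, d@B3, f@B4}  OUT={a@B3, b@B1, b@B3, c@B5, d@B3, f@B4}

Merge at B4: IN[B4] = OUT[B1] ⊔ OUT[B3] = {a@B3, b@B1, b@B3, d@B3, f@B2}
Applying B4's transfer function to that IN value gives OUT[B4] (row B4 above).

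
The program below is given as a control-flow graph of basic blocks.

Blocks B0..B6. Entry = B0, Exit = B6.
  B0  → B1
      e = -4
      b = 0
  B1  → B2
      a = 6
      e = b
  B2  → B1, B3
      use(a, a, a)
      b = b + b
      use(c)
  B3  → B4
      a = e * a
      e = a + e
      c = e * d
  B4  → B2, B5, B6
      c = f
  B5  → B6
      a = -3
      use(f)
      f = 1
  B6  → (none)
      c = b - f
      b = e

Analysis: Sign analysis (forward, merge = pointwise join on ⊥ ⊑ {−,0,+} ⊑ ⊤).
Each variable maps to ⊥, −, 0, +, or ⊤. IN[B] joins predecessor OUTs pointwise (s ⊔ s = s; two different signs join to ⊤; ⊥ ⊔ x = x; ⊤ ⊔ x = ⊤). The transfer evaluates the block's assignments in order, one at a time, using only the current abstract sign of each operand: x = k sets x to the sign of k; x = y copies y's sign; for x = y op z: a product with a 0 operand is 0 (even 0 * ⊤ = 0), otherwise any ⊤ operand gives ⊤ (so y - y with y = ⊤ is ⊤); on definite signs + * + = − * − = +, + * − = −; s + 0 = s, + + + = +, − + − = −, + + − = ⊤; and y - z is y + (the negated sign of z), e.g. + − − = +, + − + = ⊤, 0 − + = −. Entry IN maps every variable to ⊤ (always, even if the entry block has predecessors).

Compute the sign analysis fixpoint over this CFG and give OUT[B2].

Answer: {a: ⊤, b: 0, c: ⊤, d: ⊤, e: 0, f: ⊤}

Trace:
Converged values:
  B0:   IN=(all ⊤)   OUT={b:0, e:-; rest ⊤}
  B1:   IN={b:0; rest ⊤}   OUT={a:+, b:0, e:0; rest ⊤}
  B2:   IN={b:0, e:0; rest ⊤}   OUT={b:0, e:0; rest ⊤}
  B3:   IN={b:0, e:0; rest ⊤}   OUT={a:0, b:0, c:0, e:0; rest ⊤}
  B4:   IN={a:0, b:0, c:0, e:0; rest ⊤}   OUT={a:0, b:0, e:0; rest ⊤}
  B5:   IN={a:0, b:0, e:0; rest ⊤}   OUT={a:-, b:0, e:0, f:+; rest ⊤}
  B6:   IN={b:0, e:0; rest ⊤}   OUT={b:0, e:0; rest ⊤}

Merge at B2: IN[B2] = OUT[B1] ⊔ OUT[B4] = {a: ⊤, b: 0, c: ⊤, d: ⊤, e: 0, f: ⊤}
Applying B2's transfer function to that IN value gives OUT[B2] (row B2 above).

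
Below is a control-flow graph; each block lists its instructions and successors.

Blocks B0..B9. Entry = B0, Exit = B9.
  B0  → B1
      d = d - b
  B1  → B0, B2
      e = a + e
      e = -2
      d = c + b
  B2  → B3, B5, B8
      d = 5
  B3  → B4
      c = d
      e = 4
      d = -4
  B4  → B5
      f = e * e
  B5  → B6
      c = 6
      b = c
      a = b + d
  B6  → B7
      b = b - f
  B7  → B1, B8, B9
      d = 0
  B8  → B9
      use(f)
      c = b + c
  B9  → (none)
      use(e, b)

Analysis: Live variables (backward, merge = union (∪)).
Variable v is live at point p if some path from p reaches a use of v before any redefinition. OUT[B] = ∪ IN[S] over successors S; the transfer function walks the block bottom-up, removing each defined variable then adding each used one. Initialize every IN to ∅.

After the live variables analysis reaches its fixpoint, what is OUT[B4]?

Converged values:
  B0:  IN={a, b, c, d, e, f}  OUT={a, b, c, e, f}
  B1:  IN={a, b, c, e, f}  OUT={a, b, c, d, e, f}
  B2:  IN={b, c, e, f}  OUT={b, c, d, e, f}
  B3:  IN={d}  OUT={d, e}
  B4:  IN={d, e}  OUT={d, e, f}
  B5:  IN={d, e, f}  OUT={a, b, c, e, f}
  B6:  IN={a, b, c, e, f}  OUT={a, b, c, e, f}
  B7:  IN={a, b, c, e, f}  OUT={a, b, c, e, f}
  B8:  IN={b, c, e, f}  OUT={b, e}
  B9:  IN={b, e}  OUT={}

Merge at B4: OUT[B4] = IN[B5] = {d, e, f}

Answer: {d, e, f}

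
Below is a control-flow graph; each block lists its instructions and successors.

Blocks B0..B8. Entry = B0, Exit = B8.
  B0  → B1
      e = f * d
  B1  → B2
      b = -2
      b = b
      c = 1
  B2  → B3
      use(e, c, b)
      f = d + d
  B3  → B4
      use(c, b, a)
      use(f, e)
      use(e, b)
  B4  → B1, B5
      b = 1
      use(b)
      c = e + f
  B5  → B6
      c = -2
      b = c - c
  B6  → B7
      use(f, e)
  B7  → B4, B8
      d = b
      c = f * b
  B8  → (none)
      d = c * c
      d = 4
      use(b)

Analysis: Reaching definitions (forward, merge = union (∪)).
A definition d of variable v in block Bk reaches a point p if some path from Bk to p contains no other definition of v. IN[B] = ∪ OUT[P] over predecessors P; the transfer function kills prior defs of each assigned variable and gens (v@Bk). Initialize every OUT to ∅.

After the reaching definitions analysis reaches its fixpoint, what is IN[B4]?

Answer: {b@B1, b@B5, c@B1, c@B7, d@B7, e@B0, f@B2}

Working:
Fixpoint table:
  B0:   IN={}   OUT={e@B0}
  B1:   IN={b@B4, c@B4, d@B7, e@B0, f@B2}   OUT={b@B1, c@B1, d@B7, e@B0, f@B2}
  B2:   IN={b@B1, c@B1, d@B7, e@B0, f@B2}   OUT={b@B1, c@B1, d@B7, e@B0, f@B2}
  B3:   IN={b@B1, c@B1, d@B7, e@B0, f@B2}   OUT={b@B1, c@B1, d@B7, e@B0, f@B2}
  B4:   IN={b@B1, b@B5, c@B1, c@B7, d@B7, e@B0, f@B2}   OUT={b@B4, c@B4, d@B7, e@B0, f@B2}
  B5:   IN={b@B4, c@B4, d@B7, e@B0, f@B2}   OUT={b@B5, c@B5, d@B7, e@B0, f@B2}
  B6:   IN={b@B5, c@B5, d@B7, e@B0, f@B2}   OUT={b@B5, c@B5, d@B7, e@B0, f@B2}
  B7:   IN={b@B5, c@B5, d@B7, e@B0, f@B2}   OUT={b@B5, c@B7, d@B7, e@B0, f@B2}
  B8:   IN={b@B5, c@B7, d@B7, e@B0, f@B2}   OUT={b@B5, c@B7, d@B8, e@B0, f@B2}

Merge at B4: IN[B4] = OUT[B3] ⊔ OUT[B7] = {b@B1, b@B5, c@B1, c@B7, d@B7, e@B0, f@B2}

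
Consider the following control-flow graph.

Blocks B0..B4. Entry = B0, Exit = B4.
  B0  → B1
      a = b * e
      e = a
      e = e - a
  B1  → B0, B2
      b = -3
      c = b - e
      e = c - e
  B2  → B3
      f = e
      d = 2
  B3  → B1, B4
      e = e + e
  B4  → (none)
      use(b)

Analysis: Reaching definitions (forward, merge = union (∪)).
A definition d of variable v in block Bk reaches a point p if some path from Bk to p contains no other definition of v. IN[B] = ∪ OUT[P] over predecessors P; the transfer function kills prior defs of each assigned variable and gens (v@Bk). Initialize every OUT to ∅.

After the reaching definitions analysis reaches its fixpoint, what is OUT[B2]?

Fixpoint table:
  B0:   IN={a@B0, b@B1, c@B1, d@B2, e@B1, f@B2}   OUT={a@B0, b@B1, c@B1, d@B2, e@B0, f@B2}
  B1:   IN={a@B0, b@B1, c@B1, d@B2, e@B0, e@B3, f@B2}   OUT={a@B0, b@B1, c@B1, d@B2, e@B1, f@B2}
  B2:   IN={a@B0, b@B1, c@B1, d@B2, e@B1, f@B2}   OUT={a@B0, b@B1, c@B1, d@B2, e@B1, f@B2}
  B3:   IN={a@B0, b@B1, c@B1, d@B2, e@B1, f@B2}   OUT={a@B0, b@B1, c@B1, d@B2, e@B3, f@B2}
  B4:   IN={a@B0, b@B1, c@B1, d@B2, e@B3, f@B2}   OUT={a@B0, b@B1, c@B1, d@B2, e@B3, f@B2}

Merge at B2: IN[B2] = OUT[B1] = {a@B0, b@B1, c@B1, d@B2, e@B1, f@B2}
Applying B2's transfer function to that IN value gives OUT[B2] (row B2 above).

Answer: {a@B0, b@B1, c@B1, d@B2, e@B1, f@B2}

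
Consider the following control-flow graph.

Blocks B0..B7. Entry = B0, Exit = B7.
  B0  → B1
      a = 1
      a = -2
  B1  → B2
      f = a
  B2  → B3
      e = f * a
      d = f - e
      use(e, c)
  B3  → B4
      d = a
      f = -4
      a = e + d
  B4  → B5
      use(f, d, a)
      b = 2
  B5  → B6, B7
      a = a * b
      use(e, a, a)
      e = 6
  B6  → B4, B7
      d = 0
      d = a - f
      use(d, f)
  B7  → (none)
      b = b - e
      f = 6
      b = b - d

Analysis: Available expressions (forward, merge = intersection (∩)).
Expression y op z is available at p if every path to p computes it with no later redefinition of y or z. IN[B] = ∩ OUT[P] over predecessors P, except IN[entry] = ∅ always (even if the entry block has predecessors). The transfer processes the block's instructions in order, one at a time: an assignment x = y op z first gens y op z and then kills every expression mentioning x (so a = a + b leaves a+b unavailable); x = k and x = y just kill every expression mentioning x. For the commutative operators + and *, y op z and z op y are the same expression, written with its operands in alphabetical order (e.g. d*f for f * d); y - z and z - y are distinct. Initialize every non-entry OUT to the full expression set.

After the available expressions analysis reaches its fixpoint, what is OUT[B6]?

Fixpoint table:
  B0:  IN={}  OUT={}
  B1:  IN={}  OUT={}
  B2:  IN={}  OUT={a*f, f-e}
  B3:  IN={a*f, f-e}  OUT={d+e}
  B4:  IN={}  OUT={}
  B5:  IN={}  OUT={}
  B6:  IN={}  OUT={a-f}
  B7:  IN={}  OUT={}

Merge at B6: IN[B6] = OUT[B5] = {}
Applying B6's transfer function to that IN value gives OUT[B6] (row B6 above).

Answer: {a-f}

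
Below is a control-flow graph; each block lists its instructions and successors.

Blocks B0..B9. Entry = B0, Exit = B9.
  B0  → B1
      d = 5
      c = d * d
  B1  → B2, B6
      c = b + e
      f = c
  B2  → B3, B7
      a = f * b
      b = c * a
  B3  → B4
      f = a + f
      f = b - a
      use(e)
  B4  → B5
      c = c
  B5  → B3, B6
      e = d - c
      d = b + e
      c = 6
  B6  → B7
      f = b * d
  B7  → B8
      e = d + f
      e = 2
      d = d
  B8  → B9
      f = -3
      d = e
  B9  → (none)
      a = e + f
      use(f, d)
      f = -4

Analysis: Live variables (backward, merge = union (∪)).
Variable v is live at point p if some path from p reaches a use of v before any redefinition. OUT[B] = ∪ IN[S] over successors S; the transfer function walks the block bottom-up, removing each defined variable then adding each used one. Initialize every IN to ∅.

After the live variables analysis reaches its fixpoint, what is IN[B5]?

Answer: {a, b, c, d, f}

Trace:
Converged values:
  B0:   IN={b, e}   OUT={b, d, e}
  B1:   IN={b, d, e}   OUT={b, c, d, e, f}
  B2:   IN={b, c, d, e, f}   OUT={a, b, c, d, e, f}
  B3:   IN={a, b, c, d, e, f}   OUT={a, b, c, d, f}
  B4:   IN={a, b, c, d, f}   OUT={a, b, c, d, f}
  B5:   IN={a, b, c, d, f}   OUT={a, b, c, d, e, f}
  B6:   IN={b, d}   OUT={d, f}
  B7:   IN={d, f}   OUT={e}
  B8:   IN={e}   OUT={d, e, f}
  B9:   IN={d, e, f}   OUT={}

Merge at B5: OUT[B5] = IN[B3] ⊔ IN[B6] = {a, b, c, d, e, f}
Applying B5's transfer function to that OUT value gives IN[B5] (row B5 above).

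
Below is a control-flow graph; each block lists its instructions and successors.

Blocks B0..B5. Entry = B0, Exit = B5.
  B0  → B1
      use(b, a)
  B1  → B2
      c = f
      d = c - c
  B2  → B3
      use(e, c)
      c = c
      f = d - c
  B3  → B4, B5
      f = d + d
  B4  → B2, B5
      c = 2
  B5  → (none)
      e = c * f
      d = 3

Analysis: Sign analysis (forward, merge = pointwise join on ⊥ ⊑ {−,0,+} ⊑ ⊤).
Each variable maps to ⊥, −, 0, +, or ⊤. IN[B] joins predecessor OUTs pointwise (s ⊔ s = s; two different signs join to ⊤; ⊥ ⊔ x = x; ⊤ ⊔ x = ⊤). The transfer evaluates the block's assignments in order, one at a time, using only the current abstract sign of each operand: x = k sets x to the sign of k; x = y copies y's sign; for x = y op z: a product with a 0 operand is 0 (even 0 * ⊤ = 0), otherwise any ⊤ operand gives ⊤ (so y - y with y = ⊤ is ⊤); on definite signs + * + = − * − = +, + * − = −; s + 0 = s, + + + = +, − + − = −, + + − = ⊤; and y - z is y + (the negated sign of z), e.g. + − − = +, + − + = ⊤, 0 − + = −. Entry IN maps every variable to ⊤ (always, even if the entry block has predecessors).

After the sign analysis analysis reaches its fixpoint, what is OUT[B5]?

Answer: {a: ⊤, b: ⊤, c: ⊤, d: +, e: ⊤, f: ⊤}

Derivation:
Fixpoint table:
  B0:  IN=(all ⊤)  OUT=(all ⊤)
  B1:  IN=(all ⊤)  OUT=(all ⊤)
  B2:  IN=(all ⊤)  OUT=(all ⊤)
  B3:  IN=(all ⊤)  OUT=(all ⊤)
  B4:  IN=(all ⊤)  OUT={c:+; rest ⊤}
  B5:  IN=(all ⊤)  OUT={d:+; rest ⊤}

Merge at B5: IN[B5] = OUT[B3] ⊔ OUT[B4] = {a: ⊤, b: ⊤, c: ⊤, d: ⊤, e: ⊤, f: ⊤}
Applying B5's transfer function to that IN value gives OUT[B5] (row B5 above).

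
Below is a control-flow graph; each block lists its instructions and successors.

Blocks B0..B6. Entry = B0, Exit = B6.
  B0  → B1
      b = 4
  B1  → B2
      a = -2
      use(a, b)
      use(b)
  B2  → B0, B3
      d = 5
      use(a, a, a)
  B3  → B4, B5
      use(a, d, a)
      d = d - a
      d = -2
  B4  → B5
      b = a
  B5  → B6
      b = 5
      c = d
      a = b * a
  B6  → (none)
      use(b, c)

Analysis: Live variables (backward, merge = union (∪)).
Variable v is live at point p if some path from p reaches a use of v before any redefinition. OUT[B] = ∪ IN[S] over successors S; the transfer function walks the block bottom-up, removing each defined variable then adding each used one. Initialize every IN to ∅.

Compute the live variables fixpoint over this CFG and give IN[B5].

Answer: {a, d}

Working:
Fixpoint table:
  B0: | IN={} | OUT={b}
  B1: | IN={b} | OUT={a}
  B2: | IN={a} | OUT={a, d}
  B3: | IN={a, d} | OUT={a, d}
  B4: | IN={a, d} | OUT={a, d}
  B5: | IN={a, d} | OUT={b, c}
  B6: | IN={b, c} | OUT={}

Merge at B5: OUT[B5] = IN[B6] = {b, c}
Applying B5's transfer function to that OUT value gives IN[B5] (row B5 above).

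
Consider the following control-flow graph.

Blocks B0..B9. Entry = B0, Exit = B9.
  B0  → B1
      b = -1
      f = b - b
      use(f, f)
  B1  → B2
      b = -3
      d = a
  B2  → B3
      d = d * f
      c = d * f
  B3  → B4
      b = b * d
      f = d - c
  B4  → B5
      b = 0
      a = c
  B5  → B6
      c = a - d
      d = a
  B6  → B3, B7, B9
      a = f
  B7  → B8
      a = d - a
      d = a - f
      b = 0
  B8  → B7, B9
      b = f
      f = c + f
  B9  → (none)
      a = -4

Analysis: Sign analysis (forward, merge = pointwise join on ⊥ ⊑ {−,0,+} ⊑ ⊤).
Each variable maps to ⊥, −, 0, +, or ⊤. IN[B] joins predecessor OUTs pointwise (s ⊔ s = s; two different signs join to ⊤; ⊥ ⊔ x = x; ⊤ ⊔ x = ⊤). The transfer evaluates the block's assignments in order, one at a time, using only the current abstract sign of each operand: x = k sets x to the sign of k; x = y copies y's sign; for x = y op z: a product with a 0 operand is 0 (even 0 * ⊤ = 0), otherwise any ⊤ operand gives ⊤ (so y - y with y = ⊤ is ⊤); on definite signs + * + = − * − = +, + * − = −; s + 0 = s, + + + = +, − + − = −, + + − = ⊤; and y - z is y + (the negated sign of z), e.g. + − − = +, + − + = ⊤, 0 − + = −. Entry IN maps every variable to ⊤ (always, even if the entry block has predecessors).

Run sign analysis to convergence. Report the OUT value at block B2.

Answer: {a: ⊤, b: -, c: ⊤, d: ⊤, e: ⊤, f: ⊤}

Trace:
Fixpoint table:
  B0:  IN=(all ⊤)  OUT={b:-; rest ⊤}
  B1:  IN={b:-; rest ⊤}  OUT={b:-; rest ⊤}
  B2:  IN={b:-; rest ⊤}  OUT={b:-; rest ⊤}
  B3:  IN=(all ⊤)  OUT=(all ⊤)
  B4:  IN=(all ⊤)  OUT={b:0; rest ⊤}
  B5:  IN={b:0; rest ⊤}  OUT={b:0; rest ⊤}
  B6:  IN={b:0; rest ⊤}  OUT={b:0; rest ⊤}
  B7:  IN=(all ⊤)  OUT={b:0; rest ⊤}
  B8:  IN={b:0; rest ⊤}  OUT=(all ⊤)
  B9:  IN=(all ⊤)  OUT={a:-; rest ⊤}

Merge at B2: IN[B2] = OUT[B1] = {a: ⊤, b: -, c: ⊤, d: ⊤, e: ⊤, f: ⊤}
Applying B2's transfer function to that IN value gives OUT[B2] (row B2 above).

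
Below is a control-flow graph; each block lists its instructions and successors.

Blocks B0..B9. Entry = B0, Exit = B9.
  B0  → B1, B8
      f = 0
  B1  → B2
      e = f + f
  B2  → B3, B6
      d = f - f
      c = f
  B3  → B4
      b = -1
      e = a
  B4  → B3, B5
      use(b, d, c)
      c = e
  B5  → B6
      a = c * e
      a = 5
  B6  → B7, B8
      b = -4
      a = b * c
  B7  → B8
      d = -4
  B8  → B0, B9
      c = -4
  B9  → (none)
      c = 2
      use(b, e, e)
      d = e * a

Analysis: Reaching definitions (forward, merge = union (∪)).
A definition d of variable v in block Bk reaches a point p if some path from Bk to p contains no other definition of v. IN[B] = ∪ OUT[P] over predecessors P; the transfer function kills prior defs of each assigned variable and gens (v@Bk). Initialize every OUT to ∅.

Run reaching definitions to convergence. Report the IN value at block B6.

Answer: {a@B5, a@B6, b@B3, b@B6, c@B2, c@B4, d@B2, e@B1, e@B3, f@B0}

Derivation:
Per-block solution:
  B0:  IN={a@B6, b@B6, c@B8, d@B2, d@B7, e@B1, e@B3, f@B0}  OUT={a@B6, b@B6, c@B8, d@B2, d@B7, e@B1, e@B3, f@B0}
  B1:  IN={a@B6, b@B6, c@B8, d@B2, d@B7, e@B1, e@B3, f@B0}  OUT={a@B6, b@B6, c@B8, d@B2, d@B7, e@B1, f@B0}
  B2:  IN={a@B6, b@B6, c@B8, d@B2, d@B7, e@B1, f@B0}  OUT={a@B6, b@B6, c@B2, d@B2, e@B1, f@B0}
  B3:  IN={a@B6, b@B3, b@B6, c@B2, c@B4, d@B2, e@B1, e@B3, f@B0}  OUT={a@B6, b@B3, c@B2, c@B4, d@B2, e@B3, f@B0}
  B4:  IN={a@B6, b@B3, c@B2, c@B4, d@B2, e@B3, f@B0}  OUT={a@B6, b@B3, c@B4, d@B2, e@B3, f@B0}
  B5:  IN={a@B6, b@B3, c@B4, d@B2, e@B3, f@B0}  OUT={a@B5, b@B3, c@B4, d@B2, e@B3, f@B0}
  B6:  IN={a@B5, a@B6, b@B3, b@B6, c@B2, c@B4, d@B2, e@B1, e@B3, f@B0}  OUT={a@B6, b@B6, c@B2, c@B4, d@B2, e@B1, e@B3, f@B0}
  B7:  IN={a@B6, b@B6, c@B2, c@B4, d@B2, e@B1, e@B3, f@B0}  OUT={a@B6, b@B6, c@B2, c@B4, d@B7, e@B1, e@B3, f@B0}
  B8:  IN={a@B6, b@B6, c@B2, c@B4, c@B8, d@B2, d@B7, e@B1, e@B3, f@B0}  OUT={a@B6, b@B6, c@B8, d@B2, d@B7, e@B1, e@B3, f@B0}
  B9:  IN={a@B6, b@B6, c@B8, d@B2, d@B7, e@B1, e@B3, f@B0}  OUT={a@B6, b@B6, c@B9, d@B9, e@B1, e@B3, f@B0}

Merge at B6: IN[B6] = OUT[B2] ⊔ OUT[B5] = {a@B5, a@B6, b@B3, b@B6, c@B2, c@B4, d@B2, e@B1, e@B3, f@B0}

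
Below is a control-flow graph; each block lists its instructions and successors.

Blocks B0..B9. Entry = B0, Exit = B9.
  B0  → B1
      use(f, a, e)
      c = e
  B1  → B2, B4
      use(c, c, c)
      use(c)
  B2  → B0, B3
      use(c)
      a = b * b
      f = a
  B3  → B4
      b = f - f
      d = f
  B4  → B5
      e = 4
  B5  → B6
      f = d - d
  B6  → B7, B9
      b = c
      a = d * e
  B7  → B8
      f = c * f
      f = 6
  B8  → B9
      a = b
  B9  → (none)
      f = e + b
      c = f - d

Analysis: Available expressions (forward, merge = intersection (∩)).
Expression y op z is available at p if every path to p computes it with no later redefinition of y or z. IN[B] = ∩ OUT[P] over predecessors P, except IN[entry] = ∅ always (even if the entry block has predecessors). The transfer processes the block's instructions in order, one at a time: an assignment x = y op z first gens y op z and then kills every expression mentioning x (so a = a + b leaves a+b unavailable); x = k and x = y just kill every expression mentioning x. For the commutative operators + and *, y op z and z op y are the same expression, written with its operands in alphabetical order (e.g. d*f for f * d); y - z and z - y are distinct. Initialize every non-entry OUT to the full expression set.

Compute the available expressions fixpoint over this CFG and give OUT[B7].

Converged values:
  B0:   IN={}   OUT={}
  B1:   IN={}   OUT={}
  B2:   IN={}   OUT={b*b}
  B3:   IN={b*b}   OUT={f-f}
  B4:   IN={}   OUT={}
  B5:   IN={}   OUT={d-d}
  B6:   IN={d-d}   OUT={d*e, d-d}
  B7:   IN={d*e, d-d}   OUT={d*e, d-d}
  B8:   IN={d*e, d-d}   OUT={d*e, d-d}
  B9:   IN={d*e, d-d}   OUT={b+e, d*e, d-d, f-d}

Merge at B7: IN[B7] = OUT[B6] = {d*e, d-d}
Applying B7's transfer function to that IN value gives OUT[B7] (row B7 above).

Answer: {d*e, d-d}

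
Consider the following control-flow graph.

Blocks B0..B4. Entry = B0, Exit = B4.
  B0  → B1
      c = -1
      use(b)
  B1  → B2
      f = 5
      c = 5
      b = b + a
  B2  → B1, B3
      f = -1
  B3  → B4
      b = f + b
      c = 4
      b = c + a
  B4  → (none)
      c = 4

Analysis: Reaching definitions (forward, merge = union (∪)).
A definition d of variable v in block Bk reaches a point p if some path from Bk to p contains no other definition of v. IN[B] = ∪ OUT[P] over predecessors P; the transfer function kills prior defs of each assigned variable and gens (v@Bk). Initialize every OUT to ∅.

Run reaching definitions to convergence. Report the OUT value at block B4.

Converged values:
  B0: | IN={} | OUT={c@B0}
  B1: | IN={b@B1, c@B0, c@B1, f@B2} | OUT={b@B1, c@B1, f@B1}
  B2: | IN={b@B1, c@B1, f@B1} | OUT={b@B1, c@B1, f@B2}
  B3: | IN={b@B1, c@B1, f@B2} | OUT={b@B3, c@B3, f@B2}
  B4: | IN={b@B3, c@B3, f@B2} | OUT={b@B3, c@B4, f@B2}

Merge at B4: IN[B4] = OUT[B3] = {b@B3, c@B3, f@B2}
Applying B4's transfer function to that IN value gives OUT[B4] (row B4 above).

Answer: {b@B3, c@B4, f@B2}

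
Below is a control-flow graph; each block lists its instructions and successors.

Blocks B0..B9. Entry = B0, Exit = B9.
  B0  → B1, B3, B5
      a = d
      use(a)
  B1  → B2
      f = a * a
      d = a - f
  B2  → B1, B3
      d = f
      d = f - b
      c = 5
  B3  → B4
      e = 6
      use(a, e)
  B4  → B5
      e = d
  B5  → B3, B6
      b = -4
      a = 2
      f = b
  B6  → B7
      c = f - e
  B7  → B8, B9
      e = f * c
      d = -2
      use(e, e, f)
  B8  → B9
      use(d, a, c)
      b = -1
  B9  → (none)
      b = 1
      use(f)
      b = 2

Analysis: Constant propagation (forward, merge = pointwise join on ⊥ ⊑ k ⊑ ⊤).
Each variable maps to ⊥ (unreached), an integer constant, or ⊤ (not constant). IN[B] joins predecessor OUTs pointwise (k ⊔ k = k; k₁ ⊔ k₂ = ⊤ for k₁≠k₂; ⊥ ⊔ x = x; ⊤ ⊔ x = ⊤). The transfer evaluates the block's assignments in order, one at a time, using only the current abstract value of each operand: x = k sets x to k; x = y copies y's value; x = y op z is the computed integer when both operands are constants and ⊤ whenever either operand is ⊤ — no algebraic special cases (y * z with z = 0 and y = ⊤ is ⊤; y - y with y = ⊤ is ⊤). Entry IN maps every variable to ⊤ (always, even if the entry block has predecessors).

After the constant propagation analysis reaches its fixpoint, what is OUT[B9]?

Answer: {a: 2, b: 2, c: ⊤, d: -2, e: ⊤, f: -4}

Derivation:
Per-block solution:
  B0: | IN=(all ⊤) | OUT=(all ⊤)
  B1: | IN=(all ⊤) | OUT=(all ⊤)
  B2: | IN=(all ⊤) | OUT={c:5; rest ⊤}
  B3: | IN=(all ⊤) | OUT={e:6; rest ⊤}
  B4: | IN={e:6; rest ⊤} | OUT=(all ⊤)
  B5: | IN=(all ⊤) | OUT={a:2, b:-4, f:-4; rest ⊤}
  B6: | IN={a:2, b:-4, f:-4; rest ⊤} | OUT={a:2, b:-4, f:-4; rest ⊤}
  B7: | IN={a:2, b:-4, f:-4; rest ⊤} | OUT={a:2, b:-4, d:-2, f:-4; rest ⊤}
  B8: | IN={a:2, b:-4, d:-2, f:-4; rest ⊤} | OUT={a:2, b:-1, d:-2, f:-4; rest ⊤}
  B9: | IN={a:2, d:-2, f:-4; rest ⊤} | OUT={a:2, b:2, d:-2, f:-4; rest ⊤}

Merge at B9: IN[B9] = OUT[B7] ⊔ OUT[B8] = {a: 2, b: ⊤, c: ⊤, d: -2, e: ⊤, f: -4}
Applying B9's transfer function to that IN value gives OUT[B9] (row B9 above).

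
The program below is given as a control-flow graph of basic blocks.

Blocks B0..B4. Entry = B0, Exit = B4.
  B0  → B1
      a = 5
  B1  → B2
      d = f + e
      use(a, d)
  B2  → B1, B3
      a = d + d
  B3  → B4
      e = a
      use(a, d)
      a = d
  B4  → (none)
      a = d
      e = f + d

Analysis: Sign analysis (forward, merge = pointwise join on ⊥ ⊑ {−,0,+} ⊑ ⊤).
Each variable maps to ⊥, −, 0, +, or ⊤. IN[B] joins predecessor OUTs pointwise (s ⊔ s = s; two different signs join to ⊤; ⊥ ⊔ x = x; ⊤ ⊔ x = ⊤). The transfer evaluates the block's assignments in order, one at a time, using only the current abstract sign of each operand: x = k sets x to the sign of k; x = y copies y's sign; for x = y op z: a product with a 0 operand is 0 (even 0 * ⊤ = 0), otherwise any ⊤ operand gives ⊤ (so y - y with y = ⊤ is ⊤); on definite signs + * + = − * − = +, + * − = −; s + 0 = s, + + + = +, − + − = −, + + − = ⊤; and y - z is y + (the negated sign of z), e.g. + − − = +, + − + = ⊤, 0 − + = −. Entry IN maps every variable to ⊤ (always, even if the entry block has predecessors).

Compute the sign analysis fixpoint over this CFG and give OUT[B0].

Fixpoint table:
  B0: | IN=(all ⊤) | OUT={a:+; rest ⊤}
  B1: | IN=(all ⊤) | OUT=(all ⊤)
  B2: | IN=(all ⊤) | OUT=(all ⊤)
  B3: | IN=(all ⊤) | OUT=(all ⊤)
  B4: | IN=(all ⊤) | OUT=(all ⊤)

B0 is the boundary node: IN[B0] = {a: ⊤, b: ⊤, c: ⊤, d: ⊤, e: ⊤, f: ⊤}
Applying B0's transfer function to that IN value gives OUT[B0] (row B0 above).

Answer: {a: +, b: ⊤, c: ⊤, d: ⊤, e: ⊤, f: ⊤}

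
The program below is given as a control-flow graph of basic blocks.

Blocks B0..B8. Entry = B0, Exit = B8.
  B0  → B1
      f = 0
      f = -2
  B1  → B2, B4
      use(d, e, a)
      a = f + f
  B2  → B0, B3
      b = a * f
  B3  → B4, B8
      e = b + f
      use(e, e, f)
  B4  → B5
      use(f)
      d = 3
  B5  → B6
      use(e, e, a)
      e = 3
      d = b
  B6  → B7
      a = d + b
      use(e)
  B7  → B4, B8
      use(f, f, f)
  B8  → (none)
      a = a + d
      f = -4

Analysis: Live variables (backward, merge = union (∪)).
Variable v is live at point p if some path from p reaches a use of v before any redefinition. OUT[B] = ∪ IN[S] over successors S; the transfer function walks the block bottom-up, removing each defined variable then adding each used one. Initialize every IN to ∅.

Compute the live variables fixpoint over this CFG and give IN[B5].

Fixpoint table:
  B0: | IN={a, b, d, e} | OUT={a, b, d, e, f}
  B1: | IN={a, b, d, e, f} | OUT={a, b, d, e, f}
  B2: | IN={a, d, e, f} | OUT={a, b, d, e, f}
  B3: | IN={a, b, d, f} | OUT={a, b, d, e, f}
  B4: | IN={a, b, e, f} | OUT={a, b, e, f}
  B5: | IN={a, b, e, f} | OUT={b, d, e, f}
  B6: | IN={b, d, e, f} | OUT={a, b, d, e, f}
  B7: | IN={a, b, d, e, f} | OUT={a, b, d, e, f}
  B8: | IN={a, d} | OUT={}

Merge at B5: OUT[B5] = IN[B6] = {b, d, e, f}
Applying B5's transfer function to that OUT value gives IN[B5] (row B5 above).

Answer: {a, b, e, f}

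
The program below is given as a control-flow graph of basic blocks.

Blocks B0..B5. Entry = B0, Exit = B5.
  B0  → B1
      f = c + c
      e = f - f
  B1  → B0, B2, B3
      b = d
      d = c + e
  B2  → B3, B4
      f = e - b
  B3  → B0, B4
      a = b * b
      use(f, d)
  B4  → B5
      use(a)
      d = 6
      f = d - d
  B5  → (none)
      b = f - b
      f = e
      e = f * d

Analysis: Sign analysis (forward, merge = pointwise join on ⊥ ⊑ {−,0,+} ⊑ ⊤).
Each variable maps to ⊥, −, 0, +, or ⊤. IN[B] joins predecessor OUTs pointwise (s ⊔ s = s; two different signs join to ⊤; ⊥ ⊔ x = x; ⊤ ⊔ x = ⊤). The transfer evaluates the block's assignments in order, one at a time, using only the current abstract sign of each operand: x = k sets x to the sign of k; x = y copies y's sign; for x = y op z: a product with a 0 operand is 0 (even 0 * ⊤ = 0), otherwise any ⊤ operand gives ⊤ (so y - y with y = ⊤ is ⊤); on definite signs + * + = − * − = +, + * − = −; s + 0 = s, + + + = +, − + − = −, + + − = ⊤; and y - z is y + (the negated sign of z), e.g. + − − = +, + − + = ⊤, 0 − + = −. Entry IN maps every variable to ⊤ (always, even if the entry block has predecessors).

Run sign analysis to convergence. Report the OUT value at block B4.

Converged values:
  B0:  IN=(all ⊤)  OUT=(all ⊤)
  B1:  IN=(all ⊤)  OUT=(all ⊤)
  B2:  IN=(all ⊤)  OUT=(all ⊤)
  B3:  IN=(all ⊤)  OUT=(all ⊤)
  B4:  IN=(all ⊤)  OUT={d:+; rest ⊤}
  B5:  IN={d:+; rest ⊤}  OUT={d:+; rest ⊤}

Merge at B4: IN[B4] = OUT[B2] ⊔ OUT[B3] = {a: ⊤, b: ⊤, c: ⊤, d: ⊤, e: ⊤, f: ⊤}
Applying B4's transfer function to that IN value gives OUT[B4] (row B4 above).

Answer: {a: ⊤, b: ⊤, c: ⊤, d: +, e: ⊤, f: ⊤}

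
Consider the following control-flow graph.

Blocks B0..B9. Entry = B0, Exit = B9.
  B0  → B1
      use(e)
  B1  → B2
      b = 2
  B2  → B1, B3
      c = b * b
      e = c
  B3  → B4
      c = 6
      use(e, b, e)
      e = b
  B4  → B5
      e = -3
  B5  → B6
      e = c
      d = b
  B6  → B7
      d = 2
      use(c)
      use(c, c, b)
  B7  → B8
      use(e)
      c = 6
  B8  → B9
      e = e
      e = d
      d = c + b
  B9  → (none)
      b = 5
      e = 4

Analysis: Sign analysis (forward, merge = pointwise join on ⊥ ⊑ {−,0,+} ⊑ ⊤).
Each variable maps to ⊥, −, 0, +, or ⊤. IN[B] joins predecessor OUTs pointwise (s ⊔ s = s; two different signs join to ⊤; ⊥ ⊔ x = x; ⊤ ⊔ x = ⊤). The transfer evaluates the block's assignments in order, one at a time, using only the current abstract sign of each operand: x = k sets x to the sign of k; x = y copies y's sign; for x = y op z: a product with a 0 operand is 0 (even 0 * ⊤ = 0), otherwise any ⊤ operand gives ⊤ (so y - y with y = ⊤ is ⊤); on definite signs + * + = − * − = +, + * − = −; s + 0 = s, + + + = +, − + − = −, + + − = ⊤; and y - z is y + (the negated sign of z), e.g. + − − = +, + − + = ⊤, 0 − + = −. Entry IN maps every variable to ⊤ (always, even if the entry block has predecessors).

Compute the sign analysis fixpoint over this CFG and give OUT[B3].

Converged values:
  B0:   IN=(all ⊤)   OUT=(all ⊤)
  B1:   IN=(all ⊤)   OUT={b:+; rest ⊤}
  B2:   IN={b:+; rest ⊤}   OUT={b:+, c:+, e:+; rest ⊤}
  B3:   IN={b:+, c:+, e:+; rest ⊤}   OUT={b:+, c:+, e:+; rest ⊤}
  B4:   IN={b:+, c:+, e:+; rest ⊤}   OUT={b:+, c:+, e:-; rest ⊤}
  B5:   IN={b:+, c:+, e:-; rest ⊤}   OUT={b:+, c:+, d:+, e:+; rest ⊤}
  B6:   IN={b:+, c:+, d:+, e:+; rest ⊤}   OUT={b:+, c:+, d:+, e:+; rest ⊤}
  B7:   IN={b:+, c:+, d:+, e:+; rest ⊤}   OUT={b:+, c:+, d:+, e:+; rest ⊤}
  B8:   IN={b:+, c:+, d:+, e:+; rest ⊤}   OUT={b:+, c:+, d:+, e:+; rest ⊤}
  B9:   IN={b:+, c:+, d:+, e:+; rest ⊤}   OUT={b:+, c:+, d:+, e:+; rest ⊤}

Merge at B3: IN[B3] = OUT[B2] = {a: ⊤, b: +, c: +, d: ⊤, e: +, f: ⊤}
Applying B3's transfer function to that IN value gives OUT[B3] (row B3 above).

Answer: {a: ⊤, b: +, c: +, d: ⊤, e: +, f: ⊤}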